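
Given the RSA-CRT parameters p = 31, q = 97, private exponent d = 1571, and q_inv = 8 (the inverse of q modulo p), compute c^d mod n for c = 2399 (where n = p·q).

d_p = d mod (p−1) = 1571 mod 30 = 11; d_q = d mod (q−1) = 35.
m₁ = c^(d_p) mod p: c ≡ 12 (mod 31), and 12^11 mod 31 = 21.
m₂ = c^(d_q) mod q: c ≡ 71 (mod 97), and 71^35 mod 97 = 5.
h = q_inv·(m₁ − m₂) mod p = 8·(21 − 5) mod 31 = 4.
m = m₂ + h·q = 5 + 4·97 = 393.

393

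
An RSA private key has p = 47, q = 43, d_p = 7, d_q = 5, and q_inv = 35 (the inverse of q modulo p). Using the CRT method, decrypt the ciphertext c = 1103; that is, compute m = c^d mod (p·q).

349

m₁ = c^(d_p) mod p: c ≡ 22 (mod 47), and 22^7 mod 47 = 20.
m₂ = c^(d_q) mod q: c ≡ 28 (mod 43), and 28^5 mod 43 = 5.
h = q_inv·(m₁ − m₂) mod p = 35·(20 − 5) mod 47 = 8.
m = m₂ + h·q = 5 + 8·43 = 349.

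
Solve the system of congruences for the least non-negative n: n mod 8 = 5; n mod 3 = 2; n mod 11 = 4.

The moduli are pairwise coprime; M = 8·3·11 = 264.
M/8 = 33; 33 ≡ 1 (mod 8), inverse 1.
M/3 = 88; 88 ≡ 1 (mod 3), inverse 1.
M/11 = 24; 24 ≡ 2 (mod 11); 2·6 ≡ 1, so inverse 6.
n ≡ 5·33·1 + 2·88·1 + 4·24·6 = 917.
917 mod 264 = 125.

125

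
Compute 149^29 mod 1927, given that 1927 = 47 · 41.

1623

Mod 47: 149 ≡ 8; 8^29 ≡ 25 (mod 47).
Mod 41: 149 ≡ 26; 26^29 ≡ 24 (mod 41).
Combine by CRT: x ≡ 25 (mod 47), x ≡ 24 (mod 41) ⇒ x ≡ 1623 (mod 1927).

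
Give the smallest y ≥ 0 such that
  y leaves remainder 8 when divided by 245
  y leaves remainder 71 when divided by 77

gcd(245, 77) = 7 and 7 | (71 − 8), so the pair is consistent; merging gives y ≡ 2458 (mod 2695), where 2695 = lcm(245, 77).
The solution is unique modulo lcm(245, 77) = 2695.

2458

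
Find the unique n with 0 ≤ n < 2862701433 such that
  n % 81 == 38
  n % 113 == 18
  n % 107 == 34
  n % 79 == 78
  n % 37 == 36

2528611301

From n ≡ 38 (mod 81) write n = 38 + 81t. Substituting into n ≡ 18 (mod 113) gives 81t ≡ 93 (mod 113), and since 81⁻¹ ≡ 60 (mod 113), t ≡ 43. Hence n ≡ 38 + 81·43 = 3521 (mod 9153).
From n ≡ 3521 (mod 9153) write n = 3521 + 9153t. Substituting into n ≡ 34 (mod 107) gives 9153t ≡ 44 (mod 107), and since 58⁻¹ ≡ 24 (mod 107), t ≡ 93. Hence n ≡ 3521 + 9153·93 = 854750 (mod 979371).
From n ≡ 854750 (mod 979371) write n = 854750 + 979371t. Substituting into n ≡ 78 (mod 79) gives 979371t ≡ 29 (mod 79), and since 8⁻¹ ≡ 10 (mod 79), t ≡ 53. Hence n ≡ 854750 + 979371·53 = 52761413 (mod 77370309).
From n ≡ 52761413 (mod 77370309) write n = 52761413 + 77370309t. Substituting into n ≡ 36 (mod 37) gives 77370309t ≡ 31 (mod 37), and since 16⁻¹ ≡ 7 (mod 37), t ≡ 32. Hence n ≡ 52761413 + 77370309·32 = 2528611301 (mod 2862701433).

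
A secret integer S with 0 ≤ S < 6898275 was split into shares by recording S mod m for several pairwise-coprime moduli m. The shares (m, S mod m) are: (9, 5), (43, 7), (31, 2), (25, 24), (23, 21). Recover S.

3948224

Combine the congruences pairwise.
From S ≡ 5 (mod 9) write S = 5 + 9t. Substituting into S ≡ 7 (mod 43) gives 9t ≡ 2 (mod 43), and since 9⁻¹ ≡ 24 (mod 43), t ≡ 5. Hence S ≡ 5 + 9·5 = 50 (mod 387).
From S ≡ 50 (mod 387) write S = 50 + 387t. Substituting into S ≡ 2 (mod 31) gives 387t ≡ 14 (mod 31), and since 15⁻¹ ≡ 29 (mod 31), t ≡ 3. Hence S ≡ 50 + 387·3 = 1211 (mod 11997).
From S ≡ 1211 (mod 11997) write S = 1211 + 11997t. Substituting into S ≡ 24 (mod 25) gives 11997t ≡ 13 (mod 25), and since 22⁻¹ ≡ 8 (mod 25), t ≡ 4. Hence S ≡ 1211 + 11997·4 = 49199 (mod 299925).
From S ≡ 49199 (mod 299925) write S = 49199 + 299925t. Substituting into S ≡ 21 (mod 23) gives 299925t ≡ 19 (mod 23), and since 5⁻¹ ≡ 14 (mod 23), t ≡ 13. Hence S ≡ 49199 + 299925·13 = 3948224 (mod 6898275).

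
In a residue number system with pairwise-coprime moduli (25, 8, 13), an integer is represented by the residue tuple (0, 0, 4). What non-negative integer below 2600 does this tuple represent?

The moduli are pairwise coprime; N = 25·8·13 = 2600.
N/25 = 104; 104 ≡ 4 (mod 25); 4·19 ≡ 1, so inverse 19.
N/8 = 325; 325 ≡ 5 (mod 8); 5·5 ≡ 1, so inverse 5.
N/13 = 200; 200 ≡ 5 (mod 13); 5·8 ≡ 1, so inverse 8.
x ≡ 0·104·19 + 0·325·5 + 4·200·8 = 6400.
6400 mod 2600 = 1200.

1200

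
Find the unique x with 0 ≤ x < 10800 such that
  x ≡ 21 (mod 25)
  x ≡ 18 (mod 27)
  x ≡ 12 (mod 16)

396

Combine the congruences pairwise.
From x ≡ 21 (mod 25) write x = 21 + 25t. Substituting into x ≡ 18 (mod 27) gives 25t ≡ 24 (mod 27), and since 25⁻¹ ≡ 13 (mod 27), t ≡ 15. Hence x ≡ 21 + 25·15 = 396 (mod 675).
From x ≡ 396 (mod 675) write x = 396 + 675t. Substituting into x ≡ 12 (mod 16) gives 675t ≡ 0 (mod 16), and since 3⁻¹ ≡ 11 (mod 16), t ≡ 0. Hence x ≡ 396 + 675·0 = 396 (mod 10800).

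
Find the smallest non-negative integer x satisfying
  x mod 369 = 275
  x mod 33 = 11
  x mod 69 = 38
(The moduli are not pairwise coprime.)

Combine the congruences pairwise.
gcd(369, 33) = 3 and 3 | (11 − 275), so the pair is consistent; merging gives x ≡ 275 (mod 4059), where 4059 = lcm(369, 33).
gcd(4059, 69) = 3 and 3 | (38 − 275), so the pair is consistent; merging gives x ≡ 57101 (mod 93357), where 93357 = lcm(4059, 69).
The solution is unique modulo lcm(369, 33, 69) = 93357.

57101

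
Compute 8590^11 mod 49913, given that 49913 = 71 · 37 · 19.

6247

Mod 71: 8590 ≡ 70; 70^11 ≡ 70 (mod 71).
Mod 37: 8590 ≡ 6; 6^11 ≡ 31 (mod 37).
Mod 19: 8590 ≡ 2; 2^11 ≡ 15 (mod 19).
Combine by CRT: x ≡ 70 (mod 71), x ≡ 31 (mod 37), x ≡ 15 (mod 19) ⇒ x ≡ 6247 (mod 49913).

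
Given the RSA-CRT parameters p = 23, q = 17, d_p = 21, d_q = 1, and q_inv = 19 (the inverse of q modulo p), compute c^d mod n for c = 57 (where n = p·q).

m₁ = c^(d_p) mod p: c ≡ 11 (mod 23), and 11^21 mod 23 = 21.
m₂ = c^(d_q) mod q: c ≡ 6 (mod 17), and 6^1 mod 17 = 6.
h = q_inv·(m₁ − m₂) mod p = 19·(21 − 6) mod 23 = 9.
m = m₂ + h·q = 6 + 9·17 = 159.

159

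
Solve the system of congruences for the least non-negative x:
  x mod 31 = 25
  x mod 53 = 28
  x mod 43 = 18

From x ≡ 25 (mod 31) write x = 25 + 31t. Substituting into x ≡ 28 (mod 53) gives 31t ≡ 3 (mod 53), and since 31⁻¹ ≡ 12 (mod 53), t ≡ 36. Hence x ≡ 25 + 31·36 = 1141 (mod 1643).
From x ≡ 1141 (mod 1643) write x = 1141 + 1643t. Substituting into x ≡ 18 (mod 43) gives 1643t ≡ 38 (mod 43), and since 9⁻¹ ≡ 24 (mod 43), t ≡ 9. Hence x ≡ 1141 + 1643·9 = 15928 (mod 70649).

15928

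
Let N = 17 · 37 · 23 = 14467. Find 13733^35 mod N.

Mod 17: 13733 ≡ 14; by Fermat, exponent reduces to 35 mod 16 = 3; 14^3 ≡ 7 (mod 17).
Mod 37: 13733 ≡ 6; 6^35 ≡ 31 (mod 37).
Mod 23: 13733 ≡ 2; by Fermat, exponent reduces to 35 mod 22 = 13; 2^13 ≡ 4 (mod 23).
Combine by CRT: x ≡ 7 (mod 17), x ≡ 31 (mod 37), x ≡ 4 (mod 23) ⇒ x ≡ 993 (mod 14467).

993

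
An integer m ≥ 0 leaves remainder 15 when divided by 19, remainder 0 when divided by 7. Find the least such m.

91

From m ≡ 15 (mod 19) write m = 15 + 19t. Substituting into m ≡ 0 (mod 7) gives 19t ≡ 6 (mod 7), and since 5⁻¹ ≡ 3 (mod 7), t ≡ 4. Hence m ≡ 15 + 19·4 = 91 (mod 133).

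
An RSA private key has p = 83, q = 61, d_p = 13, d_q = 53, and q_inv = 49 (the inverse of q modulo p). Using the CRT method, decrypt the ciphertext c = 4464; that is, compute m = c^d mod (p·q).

3610

m₁ = c^(d_p) mod p: c ≡ 65 (mod 83), and 65^13 mod 83 = 41.
m₂ = c^(d_q) mod q: c ≡ 11 (mod 61), and 11^53 mod 61 = 11.
h = q_inv·(m₁ − m₂) mod p = 49·(41 − 11) mod 83 = 59.
m = m₂ + h·q = 11 + 59·61 = 3610.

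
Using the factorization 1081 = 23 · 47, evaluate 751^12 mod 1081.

330

Mod 23: 751 ≡ 15; 15^12 ≡ 8 (mod 23).
Mod 47: 751 ≡ 46; 46^12 ≡ 1 (mod 47).
Combine by CRT: x ≡ 8 (mod 23), x ≡ 1 (mod 47) ⇒ x ≡ 330 (mod 1081).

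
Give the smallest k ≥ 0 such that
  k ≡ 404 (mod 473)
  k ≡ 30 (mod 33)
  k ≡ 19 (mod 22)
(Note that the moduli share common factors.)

Combine the congruences pairwise.
gcd(473, 33) = 11 and 11 | (30 − 404), so the pair is consistent; merging gives k ≡ 1350 (mod 1419), where 1419 = lcm(473, 33).
gcd(1419, 22) = 11 and 11 | (19 − 1350), so the pair is consistent; merging gives k ≡ 2769 (mod 2838), where 2838 = lcm(1419, 22).
The solution is unique modulo lcm(473, 33, 22) = 2838.

2769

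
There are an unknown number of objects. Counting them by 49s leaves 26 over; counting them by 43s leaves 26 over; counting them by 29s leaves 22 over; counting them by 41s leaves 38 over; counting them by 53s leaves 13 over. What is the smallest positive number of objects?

109216371

The moduli are pairwise coprime; M = 49·43·29·41·53 = 132776819.
M/49 = 2709731; 2709731 ≡ 31 (mod 49); 31·19 ≡ 1, so inverse 19.
M/43 = 3087833; 3087833 ≡ 3 (mod 43); 3·29 ≡ 1, so inverse 29.
M/29 = 4578511; 4578511 ≡ 20 (mod 29); 20·16 ≡ 1, so inverse 16.
M/41 = 3238459; 3238459 ≡ 33 (mod 41); 33·5 ≡ 1, so inverse 5.
M/53 = 2505223; 2505223 ≡ 19 (mod 53); 19·14 ≡ 1, so inverse 14.
N ≡ 26·2709731·19 + 26·3087833·29 + 22·4578511·16 + 38·3238459·5 + 13·2505223·14 = 6349726864.
6349726864 mod 132776819 = 109216371.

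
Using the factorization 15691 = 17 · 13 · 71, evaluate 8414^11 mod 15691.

Mod 17: 8414 ≡ 16; 16^11 ≡ 16 (mod 17).
Mod 13: 8414 ≡ 3; 3^11 ≡ 9 (mod 13).
Mod 71: 8414 ≡ 36; 36^11 ≡ 58 (mod 71).
Combine by CRT: x ≡ 16 (mod 17), x ≡ 9 (mod 13), x ≡ 58 (mod 71) ⇒ x ≡ 1478 (mod 15691).

1478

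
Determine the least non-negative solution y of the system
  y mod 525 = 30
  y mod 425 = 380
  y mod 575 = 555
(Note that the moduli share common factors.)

gcd(525, 425) = 25 and 25 | (380 − 30), so the pair is consistent; merging gives y ≡ 6330 (mod 8925), where 8925 = lcm(525, 425).
gcd(8925, 575) = 25 and 25 | (555 − 6330), so the pair is consistent; merging gives y ≡ 193755 (mod 205275), where 205275 = lcm(8925, 575).
The solution is unique modulo lcm(525, 425, 575) = 205275.

193755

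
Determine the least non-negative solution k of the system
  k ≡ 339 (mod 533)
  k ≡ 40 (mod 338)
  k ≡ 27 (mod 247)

66964

gcd(533, 338) = 13 and 13 | (40 − 339), so the pair is consistent; merging gives k ≡ 11532 (mod 13858), where 13858 = lcm(533, 338).
gcd(13858, 247) = 13 and 13 | (27 − 11532), so the pair is consistent; merging gives k ≡ 66964 (mod 263302), where 263302 = lcm(13858, 247).
The solution is unique modulo lcm(533, 338, 247) = 263302.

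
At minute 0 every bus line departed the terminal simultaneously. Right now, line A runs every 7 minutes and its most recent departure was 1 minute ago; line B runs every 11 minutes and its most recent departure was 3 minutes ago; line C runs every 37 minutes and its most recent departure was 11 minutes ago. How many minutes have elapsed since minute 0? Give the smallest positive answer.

344

From t ≡ 1 (mod 7) write t = 1 + 7s. Substituting into t ≡ 3 (mod 11) gives 7s ≡ 2 (mod 11), and since 7⁻¹ ≡ 8 (mod 11), s ≡ 5. Hence t ≡ 1 + 7·5 = 36 (mod 77).
From t ≡ 36 (mod 77) write t = 36 + 77s. Substituting into t ≡ 11 (mod 37) gives 77s ≡ 12 (mod 37), and since 3⁻¹ ≡ 25 (mod 37), s ≡ 4. Hence t ≡ 36 + 77·4 = 344 (mod 2849).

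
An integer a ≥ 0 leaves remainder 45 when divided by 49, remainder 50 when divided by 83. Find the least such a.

Combine the congruences pairwise.
From a ≡ 45 (mod 49) write a = 45 + 49t. Substituting into a ≡ 50 (mod 83) gives 49t ≡ 5 (mod 83), and since 49⁻¹ ≡ 61 (mod 83), t ≡ 56. Hence a ≡ 45 + 49·56 = 2789 (mod 4067).

2789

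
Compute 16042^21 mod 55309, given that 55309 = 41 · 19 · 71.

Mod 41: 16042 ≡ 11; 11^21 ≡ 30 (mod 41).
Mod 19: 16042 ≡ 6; by Fermat, exponent reduces to 21 mod 18 = 3; 6^3 ≡ 7 (mod 19).
Mod 71: 16042 ≡ 67; 67^21 ≡ 14 (mod 71).
Combine by CRT: x ≡ 30 (mod 41), x ≡ 7 (mod 19), x ≡ 14 (mod 71) ⇒ x ≡ 3351 (mod 55309).

3351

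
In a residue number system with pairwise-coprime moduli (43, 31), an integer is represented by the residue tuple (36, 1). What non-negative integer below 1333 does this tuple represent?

466

From x ≡ 36 (mod 43) write x = 36 + 43t. Substituting into x ≡ 1 (mod 31) gives 43t ≡ 27 (mod 31), and since 12⁻¹ ≡ 13 (mod 31), t ≡ 10. Hence x ≡ 36 + 43·10 = 466 (mod 1333).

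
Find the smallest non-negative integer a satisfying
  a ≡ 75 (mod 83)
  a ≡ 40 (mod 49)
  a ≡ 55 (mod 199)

From a ≡ 75 (mod 83) write a = 75 + 83t. Substituting into a ≡ 40 (mod 49) gives 83t ≡ 14 (mod 49), and since 34⁻¹ ≡ 13 (mod 49), t ≡ 35. Hence a ≡ 75 + 83·35 = 2980 (mod 4067).
From a ≡ 2980 (mod 4067) write a = 2980 + 4067t. Substituting into a ≡ 55 (mod 199) gives 4067t ≡ 60 (mod 199), and since 87⁻¹ ≡ 183 (mod 199), t ≡ 35. Hence a ≡ 2980 + 4067·35 = 145325 (mod 809333).

145325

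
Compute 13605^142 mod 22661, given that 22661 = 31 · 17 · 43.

Mod 31: 13605 ≡ 27; by Fermat, exponent reduces to 142 mod 30 = 22; 27^22 ≡ 16 (mod 31).
Mod 17: 13605 ≡ 5; by Fermat, exponent reduces to 142 mod 16 = 14; 5^14 ≡ 15 (mod 17).
Mod 43: 13605 ≡ 17; by Fermat, exponent reduces to 142 mod 42 = 16; 17^16 ≡ 14 (mod 43).
Combine by CRT: x ≡ 16 (mod 31), x ≡ 15 (mod 17), x ≡ 14 (mod 43) ⇒ x ≡ 11796 (mod 22661).

11796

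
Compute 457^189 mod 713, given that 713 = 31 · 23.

244

Mod 31: 457 ≡ 23; by Fermat, exponent reduces to 189 mod 30 = 9; 23^9 ≡ 27 (mod 31).
Mod 23: 457 ≡ 20; by Fermat, exponent reduces to 189 mod 22 = 13; 20^13 ≡ 14 (mod 23).
Combine by CRT: x ≡ 27 (mod 31), x ≡ 14 (mod 23) ⇒ x ≡ 244 (mod 713).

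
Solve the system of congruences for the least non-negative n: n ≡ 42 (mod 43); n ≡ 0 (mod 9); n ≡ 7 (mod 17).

The moduli are pairwise coprime; M = 43·9·17 = 6579.
M/43 = 153; 153 ≡ 24 (mod 43); 24·9 ≡ 1, so inverse 9.
M/9 = 731; 731 ≡ 2 (mod 9); 2·5 ≡ 1, so inverse 5.
M/17 = 387; 387 ≡ 13 (mod 17); 13·4 ≡ 1, so inverse 4.
n ≡ 42·153·9 + 0·731·5 + 7·387·4 = 68670.
68670 mod 6579 = 2880.

2880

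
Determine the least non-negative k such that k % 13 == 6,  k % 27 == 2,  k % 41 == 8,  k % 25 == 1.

198776

Combine the congruences pairwise.
From k ≡ 6 (mod 13) write k = 6 + 13t. Substituting into k ≡ 2 (mod 27) gives 13t ≡ 23 (mod 27), and since 13⁻¹ ≡ 25 (mod 27), t ≡ 8. Hence k ≡ 6 + 13·8 = 110 (mod 351).
From k ≡ 110 (mod 351) write k = 110 + 351t. Substituting into k ≡ 8 (mod 41) gives 351t ≡ 21 (mod 41), and since 23⁻¹ ≡ 25 (mod 41), t ≡ 33. Hence k ≡ 110 + 351·33 = 11693 (mod 14391).
From k ≡ 11693 (mod 14391) write k = 11693 + 14391t. Substituting into k ≡ 1 (mod 25) gives 14391t ≡ 8 (mod 25), and since 16⁻¹ ≡ 11 (mod 25), t ≡ 13. Hence k ≡ 11693 + 14391·13 = 198776 (mod 359775).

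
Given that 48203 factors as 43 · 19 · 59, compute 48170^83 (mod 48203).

15149

Mod 43: 48170 ≡ 10; by Fermat, exponent reduces to 83 mod 42 = 41; 10^41 ≡ 13 (mod 43).
Mod 19: 48170 ≡ 5; by Fermat, exponent reduces to 83 mod 18 = 11; 5^11 ≡ 6 (mod 19).
Mod 59: 48170 ≡ 26; by Fermat, exponent reduces to 83 mod 58 = 25; 26^25 ≡ 45 (mod 59).
Combine by CRT: x ≡ 13 (mod 43), x ≡ 6 (mod 19), x ≡ 45 (mod 59) ⇒ x ≡ 15149 (mod 48203).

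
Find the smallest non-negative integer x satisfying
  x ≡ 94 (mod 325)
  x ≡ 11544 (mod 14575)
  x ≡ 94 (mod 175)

1264994

gcd(325, 14575) = 25 and 25 | (11544 − 94), so the pair is consistent; merging gives x ≡ 128144 (mod 189475), where 189475 = lcm(325, 14575).
gcd(189475, 175) = 25 and 25 | (94 − 128144), so the pair is consistent; merging gives x ≡ 1264994 (mod 1326325), where 1326325 = lcm(189475, 175).
The solution is unique modulo lcm(325, 14575, 175) = 1326325.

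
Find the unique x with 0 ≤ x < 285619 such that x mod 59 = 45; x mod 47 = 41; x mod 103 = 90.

49015

From x ≡ 45 (mod 59) write x = 45 + 59t. Substituting into x ≡ 41 (mod 47) gives 59t ≡ 43 (mod 47), and since 12⁻¹ ≡ 4 (mod 47), t ≡ 31. Hence x ≡ 45 + 59·31 = 1874 (mod 2773).
From x ≡ 1874 (mod 2773) write x = 1874 + 2773t. Substituting into x ≡ 90 (mod 103) gives 2773t ≡ 70 (mod 103), and since 95⁻¹ ≡ 90 (mod 103), t ≡ 17. Hence x ≡ 1874 + 2773·17 = 49015 (mod 285619).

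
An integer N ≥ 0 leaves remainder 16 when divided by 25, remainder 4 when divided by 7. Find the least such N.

From N ≡ 16 (mod 25) write N = 16 + 25t. Substituting into N ≡ 4 (mod 7) gives 25t ≡ 2 (mod 7), and since 4⁻¹ ≡ 2 (mod 7), t ≡ 4. Hence N ≡ 16 + 25·4 = 116 (mod 175).

116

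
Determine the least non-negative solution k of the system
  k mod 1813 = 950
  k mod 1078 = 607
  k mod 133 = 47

162307

gcd(1813, 1078) = 49 and 49 | (607 − 950), so the pair is consistent; merging gives k ≡ 2763 (mod 39886), where 39886 = lcm(1813, 1078).
gcd(39886, 133) = 7 and 7 | (47 − 2763), so the pair is consistent; merging gives k ≡ 162307 (mod 757834), where 757834 = lcm(39886, 133).
The solution is unique modulo lcm(1813, 1078, 133) = 757834.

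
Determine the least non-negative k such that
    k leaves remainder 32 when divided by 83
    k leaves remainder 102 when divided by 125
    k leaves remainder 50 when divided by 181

Combine the congruences pairwise.
From k ≡ 32 (mod 83) write k = 32 + 83t. Substituting into k ≡ 102 (mod 125) gives 83t ≡ 70 (mod 125), and since 83⁻¹ ≡ 122 (mod 125), t ≡ 40. Hence k ≡ 32 + 83·40 = 3352 (mod 10375).
From k ≡ 3352 (mod 10375) write k = 3352 + 10375t. Substituting into k ≡ 50 (mod 181) gives 10375t ≡ 137 (mod 181), and since 58⁻¹ ≡ 103 (mod 181), t ≡ 174. Hence k ≡ 3352 + 10375·174 = 1808602 (mod 1877875).

1808602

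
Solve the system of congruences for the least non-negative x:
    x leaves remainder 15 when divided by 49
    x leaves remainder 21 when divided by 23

Combine the congruences pairwise.
From x ≡ 15 (mod 49) write x = 15 + 49t. Substituting into x ≡ 21 (mod 23) gives 49t ≡ 6 (mod 23), and since 3⁻¹ ≡ 8 (mod 23), t ≡ 2. Hence x ≡ 15 + 49·2 = 113 (mod 1127).

113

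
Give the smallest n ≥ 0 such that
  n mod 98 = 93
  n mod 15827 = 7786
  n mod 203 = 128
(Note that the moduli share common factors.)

340153

Combine the congruences pairwise.
gcd(98, 15827) = 49 and 49 | (7786 − 93), so the pair is consistent; merging gives n ≡ 23613 (mod 31654), where 31654 = lcm(98, 15827).
gcd(31654, 203) = 7 and 7 | (128 − 23613), so the pair is consistent; merging gives n ≡ 340153 (mod 917966), where 917966 = lcm(31654, 203).
The solution is unique modulo lcm(98, 15827, 203) = 917966.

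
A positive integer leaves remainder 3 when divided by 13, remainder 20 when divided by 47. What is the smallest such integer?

From x ≡ 3 (mod 13) write x = 3 + 13t. Substituting into x ≡ 20 (mod 47) gives 13t ≡ 17 (mod 47), and since 13⁻¹ ≡ 29 (mod 47), t ≡ 23. Hence x ≡ 3 + 13·23 = 302 (mod 611).

302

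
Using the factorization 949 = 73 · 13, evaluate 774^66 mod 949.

441

Mod 73: 774 ≡ 44; 44^66 ≡ 3 (mod 73).
Mod 13: 774 ≡ 7; by Fermat, exponent reduces to 66 mod 12 = 6; 7^6 ≡ 12 (mod 13).
Combine by CRT: x ≡ 3 (mod 73), x ≡ 12 (mod 13) ⇒ x ≡ 441 (mod 949).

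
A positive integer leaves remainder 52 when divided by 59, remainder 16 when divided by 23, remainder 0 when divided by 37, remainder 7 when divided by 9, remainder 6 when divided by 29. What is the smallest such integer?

The moduli are pairwise coprime; N = 59·23·37·9·29 = 13104549.
N/59 = 222111; 222111 ≡ 35 (mod 59); 35·27 ≡ 1, so inverse 27.
N/23 = 569763; 569763 ≡ 7 (mod 23); 7·10 ≡ 1, so inverse 10.
N/37 = 354177; 354177 ≡ 13 (mod 37); 13·20 ≡ 1, so inverse 20.
N/9 = 1456061; 1456061 ≡ 5 (mod 9); 5·2 ≡ 1, so inverse 2.
N/29 = 451881; 451881 ≡ 3 (mod 29); 3·10 ≡ 1, so inverse 10.
a ≡ 52·222111·27 + 16·569763·10 + 0·354177·20 + 7·1456061·2 + 6·451881·10 = 450503638.
450503638 mod 13104549 = 4948972.

4948972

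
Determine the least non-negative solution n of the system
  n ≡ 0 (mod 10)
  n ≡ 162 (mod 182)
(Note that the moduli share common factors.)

gcd(10, 182) = 2 and 2 | (162 − 0), so the pair is consistent; merging gives n ≡ 890 (mod 910), where 910 = lcm(10, 182).
The solution is unique modulo lcm(10, 182) = 910.

890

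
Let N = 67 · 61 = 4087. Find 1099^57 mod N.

611

Mod 67: 1099 ≡ 27; 27^57 ≡ 8 (mod 67).
Mod 61: 1099 ≡ 1; 1^57 ≡ 1 (mod 61).
Combine by CRT: x ≡ 8 (mod 67), x ≡ 1 (mod 61) ⇒ x ≡ 611 (mod 4087).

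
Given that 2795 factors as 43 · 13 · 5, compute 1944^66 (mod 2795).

Mod 43: 1944 ≡ 9; by Fermat, exponent reduces to 66 mod 42 = 24; 9^24 ≡ 41 (mod 43).
Mod 13: 1944 ≡ 7; by Fermat, exponent reduces to 66 mod 12 = 6; 7^6 ≡ 12 (mod 13).
Mod 5: 1944 ≡ 4; by Fermat, exponent reduces to 66 mod 4 = 2; 4^2 ≡ 1 (mod 5).
Combine by CRT: x ≡ 41 (mod 43), x ≡ 12 (mod 13), x ≡ 1 (mod 5) ⇒ x ≡ 1546 (mod 2795).

1546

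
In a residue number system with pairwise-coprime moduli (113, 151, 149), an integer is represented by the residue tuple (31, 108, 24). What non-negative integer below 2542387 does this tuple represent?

511243

The moduli are pairwise coprime; N = 113·151·149 = 2542387.
N/113 = 22499; 22499 ≡ 12 (mod 113); 12·66 ≡ 1, so inverse 66.
N/151 = 16837; 16837 ≡ 76 (mod 151); 76·2 ≡ 1, so inverse 2.
N/149 = 17063; 17063 ≡ 77 (mod 149); 77·60 ≡ 1, so inverse 60.
x ≡ 31·22499·66 + 108·16837·2 + 24·17063·60 = 74240466.
74240466 mod 2542387 = 511243.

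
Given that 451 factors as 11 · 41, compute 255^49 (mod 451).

Mod 11: 255 ≡ 2; by Fermat, exponent reduces to 49 mod 10 = 9; 2^9 ≡ 6 (mod 11).
Mod 41: 255 ≡ 9; by Fermat, exponent reduces to 49 mod 40 = 9; 9^9 ≡ 9 (mod 41).
Combine by CRT: x ≡ 6 (mod 11), x ≡ 9 (mod 41) ⇒ x ≡ 50 (mod 451).

50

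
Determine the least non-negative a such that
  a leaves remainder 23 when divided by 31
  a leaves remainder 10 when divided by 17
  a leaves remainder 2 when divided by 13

The moduli are pairwise coprime; N = 31·17·13 = 6851.
N/31 = 221; 221 ≡ 4 (mod 31); 4·8 ≡ 1, so inverse 8.
N/17 = 403; 403 ≡ 12 (mod 17); 12·10 ≡ 1, so inverse 10.
N/13 = 527; 527 ≡ 7 (mod 13); 7·2 ≡ 1, so inverse 2.
a ≡ 23·221·8 + 10·403·10 + 2·527·2 = 83072.
83072 mod 6851 = 860.

860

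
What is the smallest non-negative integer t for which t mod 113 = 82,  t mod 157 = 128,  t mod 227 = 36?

1626491

Combine the congruences pairwise.
From t ≡ 82 (mod 113) write t = 82 + 113s. Substituting into t ≡ 128 (mod 157) gives 113s ≡ 46 (mod 157), and since 113⁻¹ ≡ 132 (mod 157), s ≡ 106. Hence t ≡ 82 + 113·106 = 12060 (mod 17741).
From t ≡ 12060 (mod 17741) write t = 12060 + 17741s. Substituting into t ≡ 36 (mod 227) gives 17741s ≡ 7 (mod 227), and since 35⁻¹ ≡ 13 (mod 227), s ≡ 91. Hence t ≡ 12060 + 17741·91 = 1626491 (mod 4027207).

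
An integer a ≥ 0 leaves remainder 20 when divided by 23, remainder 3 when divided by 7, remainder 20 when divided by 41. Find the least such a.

4735

Combine the congruences pairwise.
From a ≡ 20 (mod 23) write a = 20 + 23t. Substituting into a ≡ 3 (mod 7) gives 23t ≡ 4 (mod 7), and since 2⁻¹ ≡ 4 (mod 7), t ≡ 2. Hence a ≡ 20 + 23·2 = 66 (mod 161).
From a ≡ 66 (mod 161) write a = 66 + 161t. Substituting into a ≡ 20 (mod 41) gives 161t ≡ 36 (mod 41), and since 38⁻¹ ≡ 27 (mod 41), t ≡ 29. Hence a ≡ 66 + 161·29 = 4735 (mod 6601).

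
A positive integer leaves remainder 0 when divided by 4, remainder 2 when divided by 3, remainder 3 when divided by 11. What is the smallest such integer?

From t ≡ 0 (mod 4) write t = 0 + 4s. Substituting into t ≡ 2 (mod 3) gives 4s ≡ 2 (mod 3), and since 1⁻¹ ≡ 1 (mod 3), s ≡ 2. Hence t ≡ 0 + 4·2 = 8 (mod 12).
From t ≡ 8 (mod 12) write t = 8 + 12s. Substituting into t ≡ 3 (mod 11) gives 12s ≡ 6 (mod 11), and since 1⁻¹ ≡ 1 (mod 11), s ≡ 6. Hence t ≡ 8 + 12·6 = 80 (mod 132).

80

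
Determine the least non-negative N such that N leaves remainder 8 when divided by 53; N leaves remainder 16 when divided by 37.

1015

From N ≡ 8 (mod 53) write N = 8 + 53t. Substituting into N ≡ 16 (mod 37) gives 53t ≡ 8 (mod 37), and since 16⁻¹ ≡ 7 (mod 37), t ≡ 19. Hence N ≡ 8 + 53·19 = 1015 (mod 1961).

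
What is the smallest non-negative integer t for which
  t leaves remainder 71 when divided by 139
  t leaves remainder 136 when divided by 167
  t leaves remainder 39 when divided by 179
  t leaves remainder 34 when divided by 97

The moduli are pairwise coprime; N = 139·167·179·97 = 403047319.
N/139 = 2899621; 2899621 ≡ 81 (mod 139); 81·127 ≡ 1, so inverse 127.
N/167 = 2413457; 2413457 ≡ 140 (mod 167); 140·68 ≡ 1, so inverse 68.
N/179 = 2251661; 2251661 ≡ 20 (mod 179); 20·9 ≡ 1, so inverse 9.
N/97 = 4155127; 4155127 ≡ 35 (mod 97); 35·61 ≡ 1, so inverse 61.
t ≡ 71·2899621·127 + 136·2413457·68 + 39·2251661·9 + 34·4155127·61 = 57873599302.
57873599302 mod 403047319 = 237832685.

237832685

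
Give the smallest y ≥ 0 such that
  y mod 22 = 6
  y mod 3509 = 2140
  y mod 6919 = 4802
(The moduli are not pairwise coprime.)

4114688

gcd(22, 3509) = 11 and 11 | (2140 − 6), so the pair is consistent; merging gives y ≡ 2140 (mod 7018), where 7018 = lcm(22, 3509).
gcd(7018, 6919) = 11 and 11 | (4802 − 2140), so the pair is consistent; merging gives y ≡ 4114688 (mod 4414322), where 4414322 = lcm(7018, 6919).
The solution is unique modulo lcm(22, 3509, 6919) = 4414322.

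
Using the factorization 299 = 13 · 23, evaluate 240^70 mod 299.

Mod 13: 240 ≡ 6; by Fermat, exponent reduces to 70 mod 12 = 10; 6^10 ≡ 4 (mod 13).
Mod 23: 240 ≡ 10; by Fermat, exponent reduces to 70 mod 22 = 4; 10^4 ≡ 18 (mod 23).
Combine by CRT: x ≡ 4 (mod 13), x ≡ 18 (mod 23) ⇒ x ≡ 225 (mod 299).

225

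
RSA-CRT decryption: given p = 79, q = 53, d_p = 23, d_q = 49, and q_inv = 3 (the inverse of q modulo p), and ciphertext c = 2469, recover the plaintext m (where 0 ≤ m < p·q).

2894

m₁ = c^(d_p) mod p: c ≡ 20 (mod 79), and 20^23 mod 79 = 50.
m₂ = c^(d_q) mod q: c ≡ 31 (mod 53), and 31^49 mod 53 = 32.
h = q_inv·(m₁ − m₂) mod p = 3·(50 − 32) mod 79 = 54.
m = m₂ + h·q = 32 + 54·53 = 2894.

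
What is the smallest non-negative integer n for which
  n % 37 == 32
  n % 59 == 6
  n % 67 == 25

118950

Combine the congruences pairwise.
From n ≡ 32 (mod 37) write n = 32 + 37t. Substituting into n ≡ 6 (mod 59) gives 37t ≡ 33 (mod 59), and since 37⁻¹ ≡ 8 (mod 59), t ≡ 28. Hence n ≡ 32 + 37·28 = 1068 (mod 2183).
From n ≡ 1068 (mod 2183) write n = 1068 + 2183t. Substituting into n ≡ 25 (mod 67) gives 2183t ≡ 29 (mod 67), and since 39⁻¹ ≡ 55 (mod 67), t ≡ 54. Hence n ≡ 1068 + 2183·54 = 118950 (mod 146261).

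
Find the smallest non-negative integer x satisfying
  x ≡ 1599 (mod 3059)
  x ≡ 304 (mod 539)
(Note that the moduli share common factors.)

Combine the congruences pairwise.
gcd(3059, 539) = 7 and 7 | (304 − 1599), so the pair is consistent; merging gives x ≡ 212670 (mod 235543), where 235543 = lcm(3059, 539).
The solution is unique modulo lcm(3059, 539) = 235543.

212670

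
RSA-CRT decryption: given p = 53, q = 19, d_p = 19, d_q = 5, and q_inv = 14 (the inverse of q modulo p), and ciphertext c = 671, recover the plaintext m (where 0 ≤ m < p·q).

385

m₁ = c^(d_p) mod p: c ≡ 35 (mod 53), and 35^19 mod 53 = 14.
m₂ = c^(d_q) mod q: c ≡ 6 (mod 19), and 6^5 mod 19 = 5.
h = q_inv·(m₁ − m₂) mod p = 14·(14 − 5) mod 53 = 20.
m = m₂ + h·q = 5 + 20·19 = 385.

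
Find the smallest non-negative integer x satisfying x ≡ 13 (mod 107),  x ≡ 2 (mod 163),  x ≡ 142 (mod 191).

1898300

From x ≡ 13 (mod 107) write x = 13 + 107t. Substituting into x ≡ 2 (mod 163) gives 107t ≡ 152 (mod 163), and since 107⁻¹ ≡ 32 (mod 163), t ≡ 137. Hence x ≡ 13 + 107·137 = 14672 (mod 17441).
From x ≡ 14672 (mod 17441) write x = 14672 + 17441t. Substituting into x ≡ 142 (mod 191) gives 17441t ≡ 177 (mod 191), and since 60⁻¹ ≡ 156 (mod 191), t ≡ 108. Hence x ≡ 14672 + 17441·108 = 1898300 (mod 3331231).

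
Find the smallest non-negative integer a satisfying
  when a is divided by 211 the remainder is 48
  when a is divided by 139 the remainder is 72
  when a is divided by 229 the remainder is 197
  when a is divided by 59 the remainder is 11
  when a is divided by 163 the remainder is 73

From a ≡ 48 (mod 211) write a = 48 + 211t. Substituting into a ≡ 72 (mod 139) gives 211t ≡ 24 (mod 139), and since 72⁻¹ ≡ 56 (mod 139), t ≡ 93. Hence a ≡ 48 + 211·93 = 19671 (mod 29329).
From a ≡ 19671 (mod 29329) write a = 19671 + 29329t. Substituting into a ≡ 197 (mod 229) gives 29329t ≡ 220 (mod 229), and since 17⁻¹ ≡ 27 (mod 229), t ≡ 215. Hence a ≡ 19671 + 29329·215 = 6325406 (mod 6716341).
From a ≡ 6325406 (mod 6716341) write a = 6325406 + 6716341t. Substituting into a ≡ 11 (mod 59) gives 6716341t ≡ 54 (mod 59), and since 17⁻¹ ≡ 7 (mod 59), t ≡ 24. Hence a ≡ 6325406 + 6716341·24 = 167517590 (mod 396264119).
From a ≡ 167517590 (mod 396264119) write a = 167517590 + 396264119t. Substituting into a ≡ 73 (mod 163) gives 396264119t ≡ 28 (mod 163), and since 35⁻¹ ≡ 14 (mod 163), t ≡ 66. Hence a ≡ 167517590 + 396264119·66 = 26320949444 (mod 64591051397).

26320949444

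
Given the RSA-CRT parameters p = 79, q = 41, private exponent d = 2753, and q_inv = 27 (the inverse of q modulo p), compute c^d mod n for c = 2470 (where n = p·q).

d_p = d mod (p−1) = 2753 mod 78 = 23; d_q = d mod (q−1) = 33.
m₁ = c^(d_p) mod p: c ≡ 21 (mod 79), and 21^23 mod 79 = 22.
m₂ = c^(d_q) mod q: c ≡ 10 (mod 41), and 10^33 mod 41 = 16.
h = q_inv·(m₁ − m₂) mod p = 27·(22 − 16) mod 79 = 4.
m = m₂ + h·q = 16 + 4·41 = 180.

180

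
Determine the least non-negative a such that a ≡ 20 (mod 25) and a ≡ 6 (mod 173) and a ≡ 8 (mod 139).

The moduli are pairwise coprime; N = 25·173·139 = 601175.
N/25 = 24047; 24047 ≡ 22 (mod 25); 22·8 ≡ 1, so inverse 8.
N/173 = 3475; 3475 ≡ 15 (mod 173); 15·150 ≡ 1, so inverse 150.
N/139 = 4325; 4325 ≡ 16 (mod 139); 16·113 ≡ 1, so inverse 113.
a ≡ 20·24047·8 + 6·3475·150 + 8·4325·113 = 10884820.
10884820 mod 601175 = 63670.

63670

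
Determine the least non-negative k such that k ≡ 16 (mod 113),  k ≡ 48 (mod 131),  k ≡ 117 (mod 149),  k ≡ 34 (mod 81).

The moduli are pairwise coprime; N = 113·131·149·81 = 178657407.
N/113 = 1581039; 1581039 ≡ 56 (mod 113); 56·111 ≡ 1, so inverse 111.
N/131 = 1363797; 1363797 ≡ 87 (mod 131); 87·128 ≡ 1, so inverse 128.
N/149 = 1199043; 1199043 ≡ 40 (mod 149); 40·41 ≡ 1, so inverse 41.
N/81 = 2205647; 2205647 ≡ 17 (mod 81); 17·62 ≡ 1, so inverse 62.
k ≡ 16·1581039·111 + 48·1363797·128 + 117·1199043·41 + 34·2205647·62 = 21588407179.
21588407179 mod 178657407 = 149518339.

149518339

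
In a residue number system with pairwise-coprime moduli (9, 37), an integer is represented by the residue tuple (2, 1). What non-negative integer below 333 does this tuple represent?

From x ≡ 2 (mod 9) write x = 2 + 9t. Substituting into x ≡ 1 (mod 37) gives 9t ≡ 36 (mod 37), and since 9⁻¹ ≡ 33 (mod 37), t ≡ 4. Hence x ≡ 2 + 9·4 = 38 (mod 333).

38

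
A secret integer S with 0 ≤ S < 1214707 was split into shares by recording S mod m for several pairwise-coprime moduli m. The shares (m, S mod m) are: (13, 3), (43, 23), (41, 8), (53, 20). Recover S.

236824

From S ≡ 3 (mod 13) write S = 3 + 13t. Substituting into S ≡ 23 (mod 43) gives 13t ≡ 20 (mod 43), and since 13⁻¹ ≡ 10 (mod 43), t ≡ 28. Hence S ≡ 3 + 13·28 = 367 (mod 559).
From S ≡ 367 (mod 559) write S = 367 + 559t. Substituting into S ≡ 8 (mod 41) gives 559t ≡ 10 (mod 41), and since 26⁻¹ ≡ 30 (mod 41), t ≡ 13. Hence S ≡ 367 + 559·13 = 7634 (mod 22919).
From S ≡ 7634 (mod 22919) write S = 7634 + 22919t. Substituting into S ≡ 20 (mod 53) gives 22919t ≡ 18 (mod 53), and since 23⁻¹ ≡ 30 (mod 53), t ≡ 10. Hence S ≡ 7634 + 22919·10 = 236824 (mod 1214707).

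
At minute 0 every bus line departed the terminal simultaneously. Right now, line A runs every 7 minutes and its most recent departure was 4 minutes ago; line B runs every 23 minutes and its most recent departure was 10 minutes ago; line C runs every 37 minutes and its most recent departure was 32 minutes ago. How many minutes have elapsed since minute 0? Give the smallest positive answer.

From t ≡ 4 (mod 7) write t = 4 + 7s. Substituting into t ≡ 10 (mod 23) gives 7s ≡ 6 (mod 23), and since 7⁻¹ ≡ 10 (mod 23), s ≡ 14. Hence t ≡ 4 + 7·14 = 102 (mod 161).
From t ≡ 102 (mod 161) write t = 102 + 161s. Substituting into t ≡ 32 (mod 37) gives 161s ≡ 4 (mod 37), and since 13⁻¹ ≡ 20 (mod 37), s ≡ 6. Hence t ≡ 102 + 161·6 = 1068 (mod 5957).

1068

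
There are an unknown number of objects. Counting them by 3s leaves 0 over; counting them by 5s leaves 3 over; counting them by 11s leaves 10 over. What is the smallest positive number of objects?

The moduli are pairwise coprime; M = 3·5·11 = 165.
M/3 = 55; 55 ≡ 1 (mod 3), inverse 1.
M/5 = 33; 33 ≡ 3 (mod 5); 3·2 ≡ 1, so inverse 2.
M/11 = 15; 15 ≡ 4 (mod 11); 4·3 ≡ 1, so inverse 3.
N ≡ 0·55·1 + 3·33·2 + 10·15·3 = 648.
648 mod 165 = 153.

153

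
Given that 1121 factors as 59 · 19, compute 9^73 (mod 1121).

Mod 59: 9 ≡ 9; by Fermat, exponent reduces to 73 mod 58 = 15; 9^15 ≡ 3 (mod 59).
Mod 19: 9 ≡ 9; by Fermat, exponent reduces to 73 mod 18 = 1; 9^1 ≡ 9 (mod 19).
Combine by CRT: x ≡ 3 (mod 59), x ≡ 9 (mod 19) ⇒ x ≡ 180 (mod 1121).

180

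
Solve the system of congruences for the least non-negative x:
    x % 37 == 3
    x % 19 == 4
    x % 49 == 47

From x ≡ 3 (mod 37) write x = 3 + 37t. Substituting into x ≡ 4 (mod 19) gives 37t ≡ 1 (mod 19), and since 18⁻¹ ≡ 18 (mod 19), t ≡ 18. Hence x ≡ 3 + 37·18 = 669 (mod 703).
From x ≡ 669 (mod 703) write x = 669 + 703t. Substituting into x ≡ 47 (mod 49) gives 703t ≡ 15 (mod 49), and since 17⁻¹ ≡ 26 (mod 49), t ≡ 47. Hence x ≡ 669 + 703·47 = 33710 (mod 34447).

33710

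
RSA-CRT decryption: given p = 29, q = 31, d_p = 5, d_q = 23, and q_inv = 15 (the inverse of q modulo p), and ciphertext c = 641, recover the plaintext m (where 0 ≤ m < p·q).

823

m₁ = c^(d_p) mod p: c ≡ 3 (mod 29), and 3^5 mod 29 = 11.
m₂ = c^(d_q) mod q: c ≡ 21 (mod 31), and 21^23 mod 31 = 17.
h = q_inv·(m₁ − m₂) mod p = 15·(11 − 17) mod 29 = 26.
m = m₂ + h·q = 17 + 26·31 = 823.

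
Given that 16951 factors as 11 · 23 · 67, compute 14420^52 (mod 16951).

Mod 11: 14420 ≡ 10; by Fermat, exponent reduces to 52 mod 10 = 2; 10^2 ≡ 1 (mod 11).
Mod 23: 14420 ≡ 22; by Fermat, exponent reduces to 52 mod 22 = 8; 22^8 ≡ 1 (mod 23).
Mod 67: 14420 ≡ 15; 15^52 ≡ 59 (mod 67).
Combine by CRT: x ≡ 1 (mod 11), x ≡ 1 (mod 23), x ≡ 59 (mod 67) ⇒ x ≡ 3543 (mod 16951).

3543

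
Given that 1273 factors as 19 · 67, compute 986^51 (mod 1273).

273

Mod 19: 986 ≡ 17; by Fermat, exponent reduces to 51 mod 18 = 15; 17^15 ≡ 7 (mod 19).
Mod 67: 986 ≡ 48; 48^51 ≡ 5 (mod 67).
Combine by CRT: x ≡ 7 (mod 19), x ≡ 5 (mod 67) ⇒ x ≡ 273 (mod 1273).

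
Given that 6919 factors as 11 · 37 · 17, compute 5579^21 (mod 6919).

4952

Mod 11: 5579 ≡ 2; by Fermat, exponent reduces to 21 mod 10 = 1; 2^1 ≡ 2 (mod 11).
Mod 37: 5579 ≡ 29; 29^21 ≡ 31 (mod 37).
Mod 17: 5579 ≡ 3; by Fermat, exponent reduces to 21 mod 16 = 5; 3^5 ≡ 5 (mod 17).
Combine by CRT: x ≡ 2 (mod 11), x ≡ 31 (mod 37), x ≡ 5 (mod 17) ⇒ x ≡ 4952 (mod 6919).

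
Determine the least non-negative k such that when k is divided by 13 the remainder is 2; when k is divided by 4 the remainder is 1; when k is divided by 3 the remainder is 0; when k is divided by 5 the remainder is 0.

From k ≡ 2 (mod 13) write k = 2 + 13t. Substituting into k ≡ 1 (mod 4) gives 13t ≡ 3 (mod 4), and since 1⁻¹ ≡ 1 (mod 4), t ≡ 3. Hence k ≡ 2 + 13·3 = 41 (mod 52).
From k ≡ 41 (mod 52) write k = 41 + 52t. Substituting into k ≡ 0 (mod 3) gives 52t ≡ 1 (mod 3), and since 1⁻¹ ≡ 1 (mod 3), t ≡ 1. Hence k ≡ 41 + 52·1 = 93 (mod 156).
From k ≡ 93 (mod 156) write k = 93 + 156t. Substituting into k ≡ 0 (mod 5) gives 156t ≡ 2 (mod 5), and since 1⁻¹ ≡ 1 (mod 5), t ≡ 2. Hence k ≡ 93 + 156·2 = 405 (mod 780).

405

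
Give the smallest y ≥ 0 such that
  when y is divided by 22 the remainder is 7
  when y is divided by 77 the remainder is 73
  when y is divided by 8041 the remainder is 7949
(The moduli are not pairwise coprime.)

40113

gcd(22, 77) = 11 and 11 | (73 − 7), so the pair is consistent; merging gives y ≡ 73 (mod 154), where 154 = lcm(22, 77).
gcd(154, 8041) = 11 and 11 | (7949 − 73), so the pair is consistent; merging gives y ≡ 40113 (mod 112574), where 112574 = lcm(154, 8041).
The solution is unique modulo lcm(22, 77, 8041) = 112574.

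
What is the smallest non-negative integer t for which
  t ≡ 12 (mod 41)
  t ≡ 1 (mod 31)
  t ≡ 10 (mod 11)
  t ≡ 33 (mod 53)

The moduli are pairwise coprime; N = 41·31·11·53 = 740993.
N/41 = 18073; 18073 ≡ 33 (mod 41); 33·5 ≡ 1, so inverse 5.
N/31 = 23903; 23903 ≡ 2 (mod 31); 2·16 ≡ 1, so inverse 16.
N/11 = 67363; 67363 ≡ 10 (mod 11); 10·10 ≡ 1, so inverse 10.
N/53 = 13981; 13981 ≡ 42 (mod 53); 42·24 ≡ 1, so inverse 24.
t ≡ 12·18073·5 + 1·23903·16 + 10·67363·10 + 33·13981·24 = 19276080.
19276080 mod 740993 = 10262.

10262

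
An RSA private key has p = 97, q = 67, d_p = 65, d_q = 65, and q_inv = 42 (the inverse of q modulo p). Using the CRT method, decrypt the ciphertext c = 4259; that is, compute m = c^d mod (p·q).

m₁ = c^(d_p) mod p: c ≡ 88 (mod 97), and 88^65 mod 97 = 73.
m₂ = c^(d_q) mod q: c ≡ 38 (mod 67), and 38^65 mod 67 = 30.
h = q_inv·(m₁ − m₂) mod p = 42·(73 − 30) mod 97 = 60.
m = m₂ + h·q = 30 + 60·67 = 4050.

4050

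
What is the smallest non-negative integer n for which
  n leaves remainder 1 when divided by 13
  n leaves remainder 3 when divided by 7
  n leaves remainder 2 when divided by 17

1158

The moduli are pairwise coprime; M = 13·7·17 = 1547.
M/13 = 119; 119 ≡ 2 (mod 13); 2·7 ≡ 1, so inverse 7.
M/7 = 221; 221 ≡ 4 (mod 7); 4·2 ≡ 1, so inverse 2.
M/17 = 91; 91 ≡ 6 (mod 17); 6·3 ≡ 1, so inverse 3.
n ≡ 1·119·7 + 3·221·2 + 2·91·3 = 2705.
2705 mod 1547 = 1158.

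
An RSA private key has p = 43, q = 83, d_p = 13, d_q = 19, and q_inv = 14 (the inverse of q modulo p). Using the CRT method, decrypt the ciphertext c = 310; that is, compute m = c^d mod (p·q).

1090

m₁ = c^(d_p) mod p: c ≡ 9 (mod 43), and 9^13 mod 43 = 15.
m₂ = c^(d_q) mod q: c ≡ 61 (mod 83), and 61^19 mod 83 = 11.
h = q_inv·(m₁ − m₂) mod p = 14·(15 − 11) mod 43 = 13.
m = m₂ + h·q = 11 + 13·83 = 1090.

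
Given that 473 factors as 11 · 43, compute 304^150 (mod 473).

Mod 11: 304 ≡ 7; since 10 | 150, by Fermat 7^150 ≡ 1 (mod 11).
Mod 43: 304 ≡ 3; by Fermat, exponent reduces to 150 mod 42 = 24; 3^24 ≡ 16 (mod 43).
Combine by CRT: x ≡ 1 (mod 11), x ≡ 16 (mod 43) ⇒ x ≡ 188 (mod 473).

188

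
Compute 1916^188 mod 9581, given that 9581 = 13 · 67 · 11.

7879

Mod 13: 1916 ≡ 5; by Fermat, exponent reduces to 188 mod 12 = 8; 5^8 ≡ 1 (mod 13).
Mod 67: 1916 ≡ 40; by Fermat, exponent reduces to 188 mod 66 = 56; 40^56 ≡ 40 (mod 67).
Mod 11: 1916 ≡ 2; by Fermat, exponent reduces to 188 mod 10 = 8; 2^8 ≡ 3 (mod 11).
Combine by CRT: x ≡ 1 (mod 13), x ≡ 40 (mod 67), x ≡ 3 (mod 11) ⇒ x ≡ 7879 (mod 9581).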